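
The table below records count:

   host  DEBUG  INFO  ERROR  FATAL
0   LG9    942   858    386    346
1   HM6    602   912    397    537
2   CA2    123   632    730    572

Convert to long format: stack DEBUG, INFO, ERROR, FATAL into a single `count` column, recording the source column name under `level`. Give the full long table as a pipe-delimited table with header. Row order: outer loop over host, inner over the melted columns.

Each (host, column) pair becomes one row: 3 × 4 = 12 rows.
For example, (LG9, DEBUG) → count=942.

| host | level | count |
| LG9 | DEBUG | 942 |
| LG9 | INFO | 858 |
| LG9 | ERROR | 386 |
| LG9 | FATAL | 346 |
| HM6 | DEBUG | 602 |
| HM6 | INFO | 912 |
| HM6 | ERROR | 397 |
| HM6 | FATAL | 537 |
| CA2 | DEBUG | 123 |
| CA2 | INFO | 632 |
| CA2 | ERROR | 730 |
| CA2 | FATAL | 572 |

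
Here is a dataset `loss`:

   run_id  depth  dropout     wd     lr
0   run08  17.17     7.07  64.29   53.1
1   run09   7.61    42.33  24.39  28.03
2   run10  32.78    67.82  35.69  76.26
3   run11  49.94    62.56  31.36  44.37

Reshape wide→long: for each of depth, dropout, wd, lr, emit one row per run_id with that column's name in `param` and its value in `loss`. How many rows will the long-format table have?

4 run_id values × 4 melted columns = 16 rows.

16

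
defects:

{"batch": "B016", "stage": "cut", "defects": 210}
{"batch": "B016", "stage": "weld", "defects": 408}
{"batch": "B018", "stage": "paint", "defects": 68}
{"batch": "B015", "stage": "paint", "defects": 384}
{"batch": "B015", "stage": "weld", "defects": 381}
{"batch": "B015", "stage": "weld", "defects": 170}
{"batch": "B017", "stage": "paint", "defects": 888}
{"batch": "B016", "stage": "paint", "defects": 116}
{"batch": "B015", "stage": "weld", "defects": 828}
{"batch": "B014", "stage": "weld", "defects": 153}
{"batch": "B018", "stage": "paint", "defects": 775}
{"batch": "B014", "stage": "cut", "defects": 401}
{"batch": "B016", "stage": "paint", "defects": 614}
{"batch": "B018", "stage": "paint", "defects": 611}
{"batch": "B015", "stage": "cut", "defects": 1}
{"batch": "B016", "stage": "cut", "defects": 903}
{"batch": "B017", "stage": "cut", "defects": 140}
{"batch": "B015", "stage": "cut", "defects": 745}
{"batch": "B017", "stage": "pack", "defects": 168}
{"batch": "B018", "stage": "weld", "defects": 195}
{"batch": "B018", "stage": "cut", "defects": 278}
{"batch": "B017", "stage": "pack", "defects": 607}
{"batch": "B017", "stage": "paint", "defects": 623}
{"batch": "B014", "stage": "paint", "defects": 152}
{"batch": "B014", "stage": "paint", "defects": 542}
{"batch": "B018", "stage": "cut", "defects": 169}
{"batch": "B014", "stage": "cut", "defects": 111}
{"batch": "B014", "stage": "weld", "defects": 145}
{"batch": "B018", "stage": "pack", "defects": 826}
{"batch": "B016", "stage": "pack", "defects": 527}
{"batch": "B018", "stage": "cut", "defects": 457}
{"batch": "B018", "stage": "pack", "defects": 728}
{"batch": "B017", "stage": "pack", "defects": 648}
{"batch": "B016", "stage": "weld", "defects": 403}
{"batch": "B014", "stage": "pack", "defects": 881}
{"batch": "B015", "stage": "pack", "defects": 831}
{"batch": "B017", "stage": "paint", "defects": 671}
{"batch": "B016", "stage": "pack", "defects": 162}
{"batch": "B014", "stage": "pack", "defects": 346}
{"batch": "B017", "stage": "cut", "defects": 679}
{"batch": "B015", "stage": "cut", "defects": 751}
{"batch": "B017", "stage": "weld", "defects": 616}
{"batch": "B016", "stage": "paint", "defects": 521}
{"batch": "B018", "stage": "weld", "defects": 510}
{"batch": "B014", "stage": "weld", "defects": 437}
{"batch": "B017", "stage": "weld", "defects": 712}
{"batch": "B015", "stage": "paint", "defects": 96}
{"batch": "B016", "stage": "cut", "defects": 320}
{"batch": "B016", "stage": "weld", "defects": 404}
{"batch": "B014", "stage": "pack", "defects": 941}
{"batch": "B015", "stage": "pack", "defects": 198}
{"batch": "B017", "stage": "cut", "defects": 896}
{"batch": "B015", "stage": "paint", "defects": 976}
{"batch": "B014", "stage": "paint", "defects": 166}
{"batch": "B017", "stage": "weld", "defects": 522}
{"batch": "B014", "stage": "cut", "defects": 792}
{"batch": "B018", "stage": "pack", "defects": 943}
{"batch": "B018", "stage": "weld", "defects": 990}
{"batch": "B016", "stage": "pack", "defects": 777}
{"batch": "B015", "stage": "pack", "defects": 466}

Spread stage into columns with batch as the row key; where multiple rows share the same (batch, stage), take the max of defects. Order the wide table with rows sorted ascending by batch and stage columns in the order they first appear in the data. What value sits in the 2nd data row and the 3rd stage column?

976

With rows sorted ascending by batch, row 2 is batch=B015. stage columns in first-appearance order: cut, weld, paint, pack; column 3 is paint.
Long rows with batch=B015, stage=paint: max(384, 96, 976) = 976.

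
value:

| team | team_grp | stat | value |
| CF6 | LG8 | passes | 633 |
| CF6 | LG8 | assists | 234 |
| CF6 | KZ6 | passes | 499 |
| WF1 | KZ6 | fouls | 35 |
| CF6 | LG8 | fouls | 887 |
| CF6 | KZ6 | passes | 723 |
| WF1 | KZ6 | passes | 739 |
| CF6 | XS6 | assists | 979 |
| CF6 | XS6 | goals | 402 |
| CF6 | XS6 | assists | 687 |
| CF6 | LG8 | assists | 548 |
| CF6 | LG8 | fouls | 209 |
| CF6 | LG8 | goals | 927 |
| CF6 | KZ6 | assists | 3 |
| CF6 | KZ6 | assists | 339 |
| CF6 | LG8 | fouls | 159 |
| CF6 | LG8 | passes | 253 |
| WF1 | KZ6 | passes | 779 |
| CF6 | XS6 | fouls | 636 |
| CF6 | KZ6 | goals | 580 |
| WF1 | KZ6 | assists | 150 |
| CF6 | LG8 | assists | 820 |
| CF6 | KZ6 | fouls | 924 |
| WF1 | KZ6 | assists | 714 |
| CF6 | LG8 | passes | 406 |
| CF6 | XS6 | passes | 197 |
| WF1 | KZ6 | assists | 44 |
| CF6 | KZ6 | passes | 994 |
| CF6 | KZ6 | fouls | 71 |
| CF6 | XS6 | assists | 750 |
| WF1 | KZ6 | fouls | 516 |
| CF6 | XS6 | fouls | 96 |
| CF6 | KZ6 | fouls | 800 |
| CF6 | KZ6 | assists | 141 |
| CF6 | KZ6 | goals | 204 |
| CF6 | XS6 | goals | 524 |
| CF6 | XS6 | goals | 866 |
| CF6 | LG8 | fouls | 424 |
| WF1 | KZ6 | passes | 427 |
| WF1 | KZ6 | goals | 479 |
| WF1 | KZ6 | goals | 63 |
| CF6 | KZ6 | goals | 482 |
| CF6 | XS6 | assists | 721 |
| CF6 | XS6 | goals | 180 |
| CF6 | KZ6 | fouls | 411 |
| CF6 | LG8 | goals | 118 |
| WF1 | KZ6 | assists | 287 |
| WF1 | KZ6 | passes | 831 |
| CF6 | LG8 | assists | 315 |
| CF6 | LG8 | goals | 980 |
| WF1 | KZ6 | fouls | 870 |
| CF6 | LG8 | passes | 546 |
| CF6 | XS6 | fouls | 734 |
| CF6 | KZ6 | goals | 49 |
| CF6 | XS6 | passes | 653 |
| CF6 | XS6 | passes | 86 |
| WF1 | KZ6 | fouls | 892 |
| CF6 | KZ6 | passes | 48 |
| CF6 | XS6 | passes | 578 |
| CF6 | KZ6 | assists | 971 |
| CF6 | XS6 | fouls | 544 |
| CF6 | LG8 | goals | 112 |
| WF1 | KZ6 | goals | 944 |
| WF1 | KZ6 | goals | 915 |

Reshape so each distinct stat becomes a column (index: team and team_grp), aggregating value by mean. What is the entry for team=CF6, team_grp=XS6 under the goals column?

493

Rows with team=CF6, team_grp=XS6 and stat=goals: value values are 402, 524, 866, 180.
(402 + 524 + 866 + 180) / 4 = 493.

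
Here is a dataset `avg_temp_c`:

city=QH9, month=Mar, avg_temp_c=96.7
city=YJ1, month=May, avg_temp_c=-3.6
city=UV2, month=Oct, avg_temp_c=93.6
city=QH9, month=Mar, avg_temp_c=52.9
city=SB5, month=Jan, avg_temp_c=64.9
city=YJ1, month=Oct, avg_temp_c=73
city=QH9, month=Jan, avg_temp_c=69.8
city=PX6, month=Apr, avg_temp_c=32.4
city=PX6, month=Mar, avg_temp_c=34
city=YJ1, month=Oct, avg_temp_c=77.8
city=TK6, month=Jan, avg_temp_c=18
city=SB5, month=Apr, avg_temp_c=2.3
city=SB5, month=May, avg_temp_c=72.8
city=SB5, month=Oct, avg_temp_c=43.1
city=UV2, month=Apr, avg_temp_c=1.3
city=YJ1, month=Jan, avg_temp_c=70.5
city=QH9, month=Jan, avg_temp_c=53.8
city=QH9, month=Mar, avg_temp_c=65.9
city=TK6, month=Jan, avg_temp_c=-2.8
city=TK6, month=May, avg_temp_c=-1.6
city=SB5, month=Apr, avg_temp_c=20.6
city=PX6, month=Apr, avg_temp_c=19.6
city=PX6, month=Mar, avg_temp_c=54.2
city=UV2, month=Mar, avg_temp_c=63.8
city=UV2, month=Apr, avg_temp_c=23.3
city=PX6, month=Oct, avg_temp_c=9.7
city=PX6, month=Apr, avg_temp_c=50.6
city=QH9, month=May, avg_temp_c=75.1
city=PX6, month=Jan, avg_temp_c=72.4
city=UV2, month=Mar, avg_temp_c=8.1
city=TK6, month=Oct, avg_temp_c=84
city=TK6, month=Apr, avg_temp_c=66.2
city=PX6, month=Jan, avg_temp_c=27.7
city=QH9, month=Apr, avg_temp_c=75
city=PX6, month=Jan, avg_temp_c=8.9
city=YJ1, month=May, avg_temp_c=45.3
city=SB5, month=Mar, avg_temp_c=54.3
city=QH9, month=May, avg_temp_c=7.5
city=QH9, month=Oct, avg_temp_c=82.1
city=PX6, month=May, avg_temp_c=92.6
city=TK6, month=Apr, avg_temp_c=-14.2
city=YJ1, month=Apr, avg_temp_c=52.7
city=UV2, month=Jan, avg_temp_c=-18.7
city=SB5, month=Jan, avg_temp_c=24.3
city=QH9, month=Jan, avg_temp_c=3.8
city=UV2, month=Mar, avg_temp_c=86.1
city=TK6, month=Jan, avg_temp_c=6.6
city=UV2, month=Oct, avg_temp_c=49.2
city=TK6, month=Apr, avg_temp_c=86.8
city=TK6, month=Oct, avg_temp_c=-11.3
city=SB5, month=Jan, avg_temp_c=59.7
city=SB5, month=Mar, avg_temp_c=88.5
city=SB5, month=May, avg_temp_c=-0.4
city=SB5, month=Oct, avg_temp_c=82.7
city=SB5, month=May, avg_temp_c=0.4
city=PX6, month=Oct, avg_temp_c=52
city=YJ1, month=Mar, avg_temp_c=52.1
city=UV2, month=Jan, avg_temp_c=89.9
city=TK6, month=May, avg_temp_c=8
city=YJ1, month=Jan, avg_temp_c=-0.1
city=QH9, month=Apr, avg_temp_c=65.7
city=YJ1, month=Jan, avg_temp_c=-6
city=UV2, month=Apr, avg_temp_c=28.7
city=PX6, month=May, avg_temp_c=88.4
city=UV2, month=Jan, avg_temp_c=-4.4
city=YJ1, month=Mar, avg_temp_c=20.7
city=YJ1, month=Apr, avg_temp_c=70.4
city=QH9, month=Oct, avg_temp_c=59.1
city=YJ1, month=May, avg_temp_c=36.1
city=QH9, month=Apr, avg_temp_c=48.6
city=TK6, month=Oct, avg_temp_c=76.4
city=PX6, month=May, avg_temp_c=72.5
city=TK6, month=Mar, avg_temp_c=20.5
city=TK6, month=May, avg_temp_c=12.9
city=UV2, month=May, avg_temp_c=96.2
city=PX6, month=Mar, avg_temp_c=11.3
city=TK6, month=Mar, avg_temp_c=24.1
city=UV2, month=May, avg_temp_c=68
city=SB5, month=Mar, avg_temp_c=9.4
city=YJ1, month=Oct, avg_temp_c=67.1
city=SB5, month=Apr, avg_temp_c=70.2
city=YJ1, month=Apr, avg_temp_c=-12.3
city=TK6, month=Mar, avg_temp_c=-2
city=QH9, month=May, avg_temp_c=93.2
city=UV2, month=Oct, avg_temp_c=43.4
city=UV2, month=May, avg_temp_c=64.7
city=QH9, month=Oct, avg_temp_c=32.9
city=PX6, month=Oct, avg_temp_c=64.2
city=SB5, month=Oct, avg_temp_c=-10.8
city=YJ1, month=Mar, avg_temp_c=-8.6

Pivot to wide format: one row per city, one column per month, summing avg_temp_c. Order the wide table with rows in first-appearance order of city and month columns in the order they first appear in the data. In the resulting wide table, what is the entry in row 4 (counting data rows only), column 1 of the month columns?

With rows in first-appearance order of city, row 4 is city=SB5. month columns in first-appearance order: Mar, May, Oct, Jan, Apr; column 1 is Mar.
Long rows with city=SB5, month=Mar: 54.3 + 88.5 + 9.4 = 152.2.

152.2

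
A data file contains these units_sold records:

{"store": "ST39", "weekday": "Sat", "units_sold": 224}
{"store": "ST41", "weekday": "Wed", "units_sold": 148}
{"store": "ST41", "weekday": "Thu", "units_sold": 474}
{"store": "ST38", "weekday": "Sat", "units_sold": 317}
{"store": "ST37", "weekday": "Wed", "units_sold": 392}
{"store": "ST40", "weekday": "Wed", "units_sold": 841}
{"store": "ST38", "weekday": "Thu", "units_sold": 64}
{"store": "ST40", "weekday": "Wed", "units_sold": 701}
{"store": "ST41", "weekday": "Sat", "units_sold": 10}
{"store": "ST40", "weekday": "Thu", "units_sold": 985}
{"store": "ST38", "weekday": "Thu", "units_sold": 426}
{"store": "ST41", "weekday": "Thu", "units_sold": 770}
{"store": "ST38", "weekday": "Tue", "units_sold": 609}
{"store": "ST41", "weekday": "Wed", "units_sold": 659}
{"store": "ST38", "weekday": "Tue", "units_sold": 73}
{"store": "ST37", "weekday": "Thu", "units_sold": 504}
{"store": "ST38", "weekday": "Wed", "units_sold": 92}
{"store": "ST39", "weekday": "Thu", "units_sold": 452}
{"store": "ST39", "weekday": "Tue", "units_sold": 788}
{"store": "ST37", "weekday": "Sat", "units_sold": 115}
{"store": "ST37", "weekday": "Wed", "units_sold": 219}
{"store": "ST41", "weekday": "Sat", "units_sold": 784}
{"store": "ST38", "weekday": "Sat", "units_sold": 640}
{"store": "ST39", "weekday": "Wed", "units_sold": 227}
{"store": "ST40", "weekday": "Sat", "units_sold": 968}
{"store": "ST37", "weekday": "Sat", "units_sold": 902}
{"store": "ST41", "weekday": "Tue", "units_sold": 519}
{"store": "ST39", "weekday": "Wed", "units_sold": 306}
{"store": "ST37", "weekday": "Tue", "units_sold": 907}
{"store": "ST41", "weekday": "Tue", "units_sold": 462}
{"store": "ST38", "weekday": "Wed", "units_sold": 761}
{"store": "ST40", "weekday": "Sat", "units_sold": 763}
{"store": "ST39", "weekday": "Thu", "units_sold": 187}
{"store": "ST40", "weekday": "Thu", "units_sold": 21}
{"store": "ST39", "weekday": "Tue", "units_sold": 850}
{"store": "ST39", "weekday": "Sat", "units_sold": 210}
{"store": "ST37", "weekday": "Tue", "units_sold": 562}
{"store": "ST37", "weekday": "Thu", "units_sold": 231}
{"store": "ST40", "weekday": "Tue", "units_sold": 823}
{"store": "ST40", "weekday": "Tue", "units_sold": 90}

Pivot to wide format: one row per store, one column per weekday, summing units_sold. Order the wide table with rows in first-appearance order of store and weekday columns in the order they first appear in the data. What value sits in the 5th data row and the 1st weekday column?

1731

With rows in first-appearance order of store, row 5 is store=ST40. weekday columns in first-appearance order: Sat, Wed, Thu, Tue; column 1 is Sat.
Long rows with store=ST40, weekday=Sat: 968 + 763 = 1731.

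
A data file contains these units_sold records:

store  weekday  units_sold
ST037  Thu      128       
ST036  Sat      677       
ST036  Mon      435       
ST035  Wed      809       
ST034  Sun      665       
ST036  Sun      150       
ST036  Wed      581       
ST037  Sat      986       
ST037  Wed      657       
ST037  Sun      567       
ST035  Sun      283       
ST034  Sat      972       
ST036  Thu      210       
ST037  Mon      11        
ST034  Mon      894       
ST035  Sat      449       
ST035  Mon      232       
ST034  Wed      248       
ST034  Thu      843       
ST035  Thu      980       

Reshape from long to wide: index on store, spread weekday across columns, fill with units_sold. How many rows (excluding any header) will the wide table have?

4 distinct store values → 4 rows.

4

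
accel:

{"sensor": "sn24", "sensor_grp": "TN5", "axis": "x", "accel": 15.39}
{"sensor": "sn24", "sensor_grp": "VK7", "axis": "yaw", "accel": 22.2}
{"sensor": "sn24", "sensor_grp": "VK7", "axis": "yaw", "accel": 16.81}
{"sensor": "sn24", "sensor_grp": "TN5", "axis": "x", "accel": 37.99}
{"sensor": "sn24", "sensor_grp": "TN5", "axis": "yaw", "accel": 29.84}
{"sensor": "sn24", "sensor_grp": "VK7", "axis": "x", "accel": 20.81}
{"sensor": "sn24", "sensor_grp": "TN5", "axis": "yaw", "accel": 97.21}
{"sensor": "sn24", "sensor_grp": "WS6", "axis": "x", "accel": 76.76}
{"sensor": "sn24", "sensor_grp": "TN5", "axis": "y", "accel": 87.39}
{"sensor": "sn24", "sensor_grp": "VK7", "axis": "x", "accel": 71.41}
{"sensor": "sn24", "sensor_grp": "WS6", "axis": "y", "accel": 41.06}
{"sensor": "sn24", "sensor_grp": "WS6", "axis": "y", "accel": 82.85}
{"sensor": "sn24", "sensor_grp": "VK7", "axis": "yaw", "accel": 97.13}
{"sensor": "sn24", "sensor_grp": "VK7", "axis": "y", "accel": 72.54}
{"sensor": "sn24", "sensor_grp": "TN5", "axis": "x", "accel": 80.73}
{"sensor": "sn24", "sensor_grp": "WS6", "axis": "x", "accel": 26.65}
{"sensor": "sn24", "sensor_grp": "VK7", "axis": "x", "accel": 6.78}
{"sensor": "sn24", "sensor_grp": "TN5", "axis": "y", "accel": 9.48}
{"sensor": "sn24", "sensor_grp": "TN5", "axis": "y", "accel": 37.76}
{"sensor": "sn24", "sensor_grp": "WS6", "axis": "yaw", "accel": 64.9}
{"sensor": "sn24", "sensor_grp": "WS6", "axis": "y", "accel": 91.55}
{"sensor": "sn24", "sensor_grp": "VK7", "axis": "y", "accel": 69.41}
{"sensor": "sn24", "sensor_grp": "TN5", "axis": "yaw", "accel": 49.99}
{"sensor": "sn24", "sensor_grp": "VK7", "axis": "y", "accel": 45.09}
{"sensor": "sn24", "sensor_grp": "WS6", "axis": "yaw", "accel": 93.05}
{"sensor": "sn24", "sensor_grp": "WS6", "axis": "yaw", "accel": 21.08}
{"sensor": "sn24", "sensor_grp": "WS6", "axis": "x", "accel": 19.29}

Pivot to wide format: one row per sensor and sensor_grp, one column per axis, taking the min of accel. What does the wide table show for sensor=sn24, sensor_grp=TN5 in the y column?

9.48

Rows with sensor=sn24, sensor_grp=TN5 and axis=y: accel values are 87.39, 9.48, 37.76.
min(87.39, 9.48, 37.76) = 9.48.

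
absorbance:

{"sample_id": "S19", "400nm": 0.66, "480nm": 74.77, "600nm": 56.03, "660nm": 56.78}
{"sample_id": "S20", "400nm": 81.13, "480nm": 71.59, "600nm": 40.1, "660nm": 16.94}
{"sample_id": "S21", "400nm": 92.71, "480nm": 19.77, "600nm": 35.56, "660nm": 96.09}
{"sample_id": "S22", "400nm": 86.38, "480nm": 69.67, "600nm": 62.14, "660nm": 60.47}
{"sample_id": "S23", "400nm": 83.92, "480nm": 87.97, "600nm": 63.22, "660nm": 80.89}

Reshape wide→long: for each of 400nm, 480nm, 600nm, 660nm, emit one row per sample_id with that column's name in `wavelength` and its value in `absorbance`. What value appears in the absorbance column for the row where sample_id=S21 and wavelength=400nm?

92.71

Unpivoting turns each (sample_id, wide-column) pair into one long row.
The wide cell at row S21, column 400nm holds 92.71, so the long row (S21, 400nm) has absorbance=92.71.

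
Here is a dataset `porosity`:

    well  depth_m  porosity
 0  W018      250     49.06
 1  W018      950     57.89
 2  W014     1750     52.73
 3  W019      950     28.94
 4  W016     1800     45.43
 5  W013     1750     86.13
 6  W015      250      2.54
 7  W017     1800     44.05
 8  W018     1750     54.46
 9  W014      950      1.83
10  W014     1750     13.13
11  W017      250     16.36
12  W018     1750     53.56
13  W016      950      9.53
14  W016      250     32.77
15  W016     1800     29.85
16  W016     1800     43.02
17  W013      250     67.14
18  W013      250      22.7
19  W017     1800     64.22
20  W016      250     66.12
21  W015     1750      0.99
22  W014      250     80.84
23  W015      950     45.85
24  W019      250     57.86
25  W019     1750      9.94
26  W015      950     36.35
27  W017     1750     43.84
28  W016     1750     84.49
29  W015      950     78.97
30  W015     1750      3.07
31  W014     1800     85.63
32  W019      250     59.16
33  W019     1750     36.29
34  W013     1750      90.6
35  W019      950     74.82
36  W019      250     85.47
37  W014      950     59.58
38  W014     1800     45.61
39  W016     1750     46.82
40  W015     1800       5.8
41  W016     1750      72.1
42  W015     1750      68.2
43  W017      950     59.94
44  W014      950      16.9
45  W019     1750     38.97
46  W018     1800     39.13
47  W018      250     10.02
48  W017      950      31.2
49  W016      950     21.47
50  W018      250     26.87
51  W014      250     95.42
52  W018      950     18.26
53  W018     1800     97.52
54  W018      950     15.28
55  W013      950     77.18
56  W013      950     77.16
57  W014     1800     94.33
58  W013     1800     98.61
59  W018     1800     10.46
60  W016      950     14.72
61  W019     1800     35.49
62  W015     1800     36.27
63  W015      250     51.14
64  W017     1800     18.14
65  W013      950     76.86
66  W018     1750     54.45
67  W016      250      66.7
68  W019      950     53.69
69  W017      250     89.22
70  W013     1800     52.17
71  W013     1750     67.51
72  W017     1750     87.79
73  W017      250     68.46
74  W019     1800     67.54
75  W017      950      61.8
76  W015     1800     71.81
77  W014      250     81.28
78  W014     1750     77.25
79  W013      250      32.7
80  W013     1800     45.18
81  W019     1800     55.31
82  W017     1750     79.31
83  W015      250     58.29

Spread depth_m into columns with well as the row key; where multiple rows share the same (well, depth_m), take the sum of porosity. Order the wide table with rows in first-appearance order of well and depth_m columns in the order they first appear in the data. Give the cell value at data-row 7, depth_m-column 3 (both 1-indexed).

With rows in first-appearance order of well, row 7 is well=W017. depth_m columns in first-appearance order: 250, 950, 1750, 1800; column 3 is 1750.
Long rows with well=W017, depth_m=1750: 43.84 + 87.79 + 79.31 = 210.94.

210.94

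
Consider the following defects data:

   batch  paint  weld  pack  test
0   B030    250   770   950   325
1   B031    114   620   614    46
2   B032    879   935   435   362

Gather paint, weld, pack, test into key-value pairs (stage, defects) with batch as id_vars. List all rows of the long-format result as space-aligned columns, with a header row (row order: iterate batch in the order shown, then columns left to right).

Each (batch, column) pair becomes one row: 3 × 4 = 12 rows.
For example, (B030, paint) → defects=250.

batch  stage  defects
B030   paint  250    
B030   weld   770    
B030   pack   950    
B030   test   325    
B031   paint  114    
B031   weld   620    
B031   pack   614    
B031   test   46     
B032   paint  879    
B032   weld   935    
B032   pack   435    
B032   test   362    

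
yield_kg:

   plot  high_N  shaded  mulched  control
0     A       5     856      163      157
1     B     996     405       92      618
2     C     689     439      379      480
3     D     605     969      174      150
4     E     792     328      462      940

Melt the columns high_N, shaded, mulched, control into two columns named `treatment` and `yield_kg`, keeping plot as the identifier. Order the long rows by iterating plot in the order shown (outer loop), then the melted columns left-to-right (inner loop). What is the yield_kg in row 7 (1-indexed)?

92

20 rows total (5 × 4). Row 7: index ⌊(7-1)/4⌋ = 1 into plot → B; (7-1) mod 4 = 2 into the melted columns → mulched.
So row 7 is (B, mulched, 92); yield_kg = 92.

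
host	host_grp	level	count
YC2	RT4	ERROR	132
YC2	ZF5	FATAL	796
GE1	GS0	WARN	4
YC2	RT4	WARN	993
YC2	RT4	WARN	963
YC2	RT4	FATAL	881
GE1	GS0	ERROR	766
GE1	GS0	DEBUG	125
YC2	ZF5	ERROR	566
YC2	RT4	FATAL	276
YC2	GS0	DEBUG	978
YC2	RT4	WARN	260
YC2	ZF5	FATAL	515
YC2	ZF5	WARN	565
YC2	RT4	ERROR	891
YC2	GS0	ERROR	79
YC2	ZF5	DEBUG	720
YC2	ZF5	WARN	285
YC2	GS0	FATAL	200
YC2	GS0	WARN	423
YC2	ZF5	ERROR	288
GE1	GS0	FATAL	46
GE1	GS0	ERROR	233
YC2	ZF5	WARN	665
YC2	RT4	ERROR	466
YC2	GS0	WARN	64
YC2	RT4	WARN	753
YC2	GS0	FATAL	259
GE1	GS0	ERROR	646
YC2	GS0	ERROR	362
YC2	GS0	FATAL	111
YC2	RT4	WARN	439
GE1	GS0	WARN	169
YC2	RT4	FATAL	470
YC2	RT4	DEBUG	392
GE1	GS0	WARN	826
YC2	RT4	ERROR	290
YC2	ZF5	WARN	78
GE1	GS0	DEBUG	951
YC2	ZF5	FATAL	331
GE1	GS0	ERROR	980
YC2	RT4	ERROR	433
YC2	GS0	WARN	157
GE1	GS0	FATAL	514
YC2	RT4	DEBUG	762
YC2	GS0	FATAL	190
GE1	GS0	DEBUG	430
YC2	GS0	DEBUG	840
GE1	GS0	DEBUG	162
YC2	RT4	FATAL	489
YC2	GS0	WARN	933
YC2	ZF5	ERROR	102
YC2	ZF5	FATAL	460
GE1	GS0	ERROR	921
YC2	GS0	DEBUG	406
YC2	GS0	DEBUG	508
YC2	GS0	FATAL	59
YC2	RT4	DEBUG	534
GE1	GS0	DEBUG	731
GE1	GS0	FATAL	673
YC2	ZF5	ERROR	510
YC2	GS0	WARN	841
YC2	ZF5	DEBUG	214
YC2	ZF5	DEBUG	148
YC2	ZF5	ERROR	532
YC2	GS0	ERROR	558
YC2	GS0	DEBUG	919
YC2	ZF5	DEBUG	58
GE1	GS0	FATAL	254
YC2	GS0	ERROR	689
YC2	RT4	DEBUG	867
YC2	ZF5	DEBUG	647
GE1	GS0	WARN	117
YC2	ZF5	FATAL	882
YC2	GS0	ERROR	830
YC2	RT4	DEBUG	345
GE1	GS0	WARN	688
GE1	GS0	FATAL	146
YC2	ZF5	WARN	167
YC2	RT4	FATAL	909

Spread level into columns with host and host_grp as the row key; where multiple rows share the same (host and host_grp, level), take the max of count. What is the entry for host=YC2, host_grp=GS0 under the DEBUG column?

978

Rows with host=YC2, host_grp=GS0 and level=DEBUG: count values are 978, 840, 406, 508, 919.
max(978, 840, 406, 508, 919) = 978.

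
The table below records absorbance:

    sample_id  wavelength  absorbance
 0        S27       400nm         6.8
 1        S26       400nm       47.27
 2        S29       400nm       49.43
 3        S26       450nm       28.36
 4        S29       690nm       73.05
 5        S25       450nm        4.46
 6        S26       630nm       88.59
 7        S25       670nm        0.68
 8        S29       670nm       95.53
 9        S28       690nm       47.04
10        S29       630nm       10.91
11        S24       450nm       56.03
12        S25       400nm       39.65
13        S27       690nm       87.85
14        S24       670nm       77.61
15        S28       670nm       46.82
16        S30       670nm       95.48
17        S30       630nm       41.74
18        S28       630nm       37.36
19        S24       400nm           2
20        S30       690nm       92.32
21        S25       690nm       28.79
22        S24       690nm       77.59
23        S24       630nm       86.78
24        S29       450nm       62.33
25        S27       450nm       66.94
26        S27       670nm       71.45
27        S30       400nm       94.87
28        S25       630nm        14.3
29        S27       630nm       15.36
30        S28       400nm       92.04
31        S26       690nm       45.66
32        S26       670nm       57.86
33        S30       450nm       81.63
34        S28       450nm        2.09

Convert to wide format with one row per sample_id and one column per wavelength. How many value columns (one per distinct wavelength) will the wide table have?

5 distinct wavelength values: 400nm, 450nm, 630nm, 670nm, 690nm.

5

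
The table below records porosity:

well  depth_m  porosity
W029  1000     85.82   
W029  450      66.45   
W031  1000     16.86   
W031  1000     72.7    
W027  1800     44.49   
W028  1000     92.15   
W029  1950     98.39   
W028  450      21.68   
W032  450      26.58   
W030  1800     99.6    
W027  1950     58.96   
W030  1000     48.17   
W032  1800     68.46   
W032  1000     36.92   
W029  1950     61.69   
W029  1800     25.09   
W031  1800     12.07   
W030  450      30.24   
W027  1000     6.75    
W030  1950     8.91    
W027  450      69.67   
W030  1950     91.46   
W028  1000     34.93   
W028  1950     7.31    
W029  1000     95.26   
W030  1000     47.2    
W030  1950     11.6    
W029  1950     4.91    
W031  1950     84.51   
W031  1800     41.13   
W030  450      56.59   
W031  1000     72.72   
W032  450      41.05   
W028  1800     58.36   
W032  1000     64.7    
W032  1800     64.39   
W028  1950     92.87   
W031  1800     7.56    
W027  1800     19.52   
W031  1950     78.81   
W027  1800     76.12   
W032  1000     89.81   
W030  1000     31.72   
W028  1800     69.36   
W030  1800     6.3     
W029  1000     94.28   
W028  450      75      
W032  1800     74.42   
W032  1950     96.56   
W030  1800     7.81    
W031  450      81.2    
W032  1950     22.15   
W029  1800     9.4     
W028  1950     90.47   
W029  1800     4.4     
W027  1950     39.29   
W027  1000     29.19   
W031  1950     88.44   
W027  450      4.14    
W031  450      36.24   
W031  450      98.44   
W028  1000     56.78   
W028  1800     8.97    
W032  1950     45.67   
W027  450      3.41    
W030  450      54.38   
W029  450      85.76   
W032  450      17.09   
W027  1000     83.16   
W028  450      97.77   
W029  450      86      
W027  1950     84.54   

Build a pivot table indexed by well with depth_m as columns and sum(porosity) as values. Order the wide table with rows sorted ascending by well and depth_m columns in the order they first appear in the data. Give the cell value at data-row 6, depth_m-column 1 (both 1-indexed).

191.43

With rows sorted ascending by well, row 6 is well=W032. depth_m columns in first-appearance order: 1000, 450, 1800, 1950; column 1 is 1000.
Long rows with well=W032, depth_m=1000: 36.92 + 64.7 + 89.81 = 191.43.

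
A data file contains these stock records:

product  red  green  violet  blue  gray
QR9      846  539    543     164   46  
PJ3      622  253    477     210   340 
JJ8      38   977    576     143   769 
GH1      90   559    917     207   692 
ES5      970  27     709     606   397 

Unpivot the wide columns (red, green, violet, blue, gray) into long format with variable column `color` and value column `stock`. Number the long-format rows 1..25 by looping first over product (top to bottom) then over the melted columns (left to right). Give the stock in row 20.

25 rows total (5 × 5). Row 20: index ⌊(20-1)/5⌋ = 3 into product → GH1; (20-1) mod 5 = 4 into the melted columns → gray.
So row 20 is (GH1, gray, 692); stock = 692.

692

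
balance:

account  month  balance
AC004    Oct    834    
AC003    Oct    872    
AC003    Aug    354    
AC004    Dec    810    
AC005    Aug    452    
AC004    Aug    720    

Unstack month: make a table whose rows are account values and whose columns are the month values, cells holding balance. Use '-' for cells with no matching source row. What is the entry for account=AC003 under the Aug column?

The long row with account=AC003, month=Aug has balance=354.

354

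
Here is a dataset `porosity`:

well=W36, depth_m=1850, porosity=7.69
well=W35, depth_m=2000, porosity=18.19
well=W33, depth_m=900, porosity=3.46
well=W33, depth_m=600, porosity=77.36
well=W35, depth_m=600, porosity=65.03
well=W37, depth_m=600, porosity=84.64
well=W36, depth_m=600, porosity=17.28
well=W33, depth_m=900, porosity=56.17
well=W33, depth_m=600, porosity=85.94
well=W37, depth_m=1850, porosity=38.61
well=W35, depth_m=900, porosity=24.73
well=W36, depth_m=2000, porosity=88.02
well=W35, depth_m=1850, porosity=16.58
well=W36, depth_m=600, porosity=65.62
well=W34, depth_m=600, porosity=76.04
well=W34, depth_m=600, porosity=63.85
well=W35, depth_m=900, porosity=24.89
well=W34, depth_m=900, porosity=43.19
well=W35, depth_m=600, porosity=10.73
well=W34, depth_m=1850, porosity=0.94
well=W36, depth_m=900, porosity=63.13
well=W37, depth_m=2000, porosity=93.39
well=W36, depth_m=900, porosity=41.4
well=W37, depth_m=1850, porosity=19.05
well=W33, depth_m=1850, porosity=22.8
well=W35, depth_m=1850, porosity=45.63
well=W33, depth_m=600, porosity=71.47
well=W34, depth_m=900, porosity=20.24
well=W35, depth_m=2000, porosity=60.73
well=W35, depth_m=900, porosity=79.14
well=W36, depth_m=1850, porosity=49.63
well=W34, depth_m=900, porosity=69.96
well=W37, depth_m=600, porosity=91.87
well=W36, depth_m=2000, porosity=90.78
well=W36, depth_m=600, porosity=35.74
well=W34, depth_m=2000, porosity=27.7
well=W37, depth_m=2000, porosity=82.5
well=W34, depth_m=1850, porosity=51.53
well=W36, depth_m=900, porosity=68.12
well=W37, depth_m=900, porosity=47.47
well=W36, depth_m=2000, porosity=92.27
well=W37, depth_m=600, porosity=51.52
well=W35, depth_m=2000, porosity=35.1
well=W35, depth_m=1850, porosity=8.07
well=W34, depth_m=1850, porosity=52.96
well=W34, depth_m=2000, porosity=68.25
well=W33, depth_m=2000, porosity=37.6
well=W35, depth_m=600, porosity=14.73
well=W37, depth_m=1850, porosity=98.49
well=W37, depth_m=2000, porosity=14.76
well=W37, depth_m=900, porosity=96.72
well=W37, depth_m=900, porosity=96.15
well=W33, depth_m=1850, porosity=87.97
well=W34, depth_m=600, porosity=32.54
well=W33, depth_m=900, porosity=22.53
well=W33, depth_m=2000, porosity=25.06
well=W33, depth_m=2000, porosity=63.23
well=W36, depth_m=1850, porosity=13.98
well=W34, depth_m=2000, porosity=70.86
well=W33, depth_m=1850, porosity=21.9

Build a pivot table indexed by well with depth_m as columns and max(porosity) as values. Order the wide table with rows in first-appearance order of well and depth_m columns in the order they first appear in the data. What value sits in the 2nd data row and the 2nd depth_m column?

60.73

With rows in first-appearance order of well, row 2 is well=W35. depth_m columns in first-appearance order: 1850, 2000, 900, 600; column 2 is 2000.
Long rows with well=W35, depth_m=2000: max(18.19, 60.73, 35.1) = 60.73.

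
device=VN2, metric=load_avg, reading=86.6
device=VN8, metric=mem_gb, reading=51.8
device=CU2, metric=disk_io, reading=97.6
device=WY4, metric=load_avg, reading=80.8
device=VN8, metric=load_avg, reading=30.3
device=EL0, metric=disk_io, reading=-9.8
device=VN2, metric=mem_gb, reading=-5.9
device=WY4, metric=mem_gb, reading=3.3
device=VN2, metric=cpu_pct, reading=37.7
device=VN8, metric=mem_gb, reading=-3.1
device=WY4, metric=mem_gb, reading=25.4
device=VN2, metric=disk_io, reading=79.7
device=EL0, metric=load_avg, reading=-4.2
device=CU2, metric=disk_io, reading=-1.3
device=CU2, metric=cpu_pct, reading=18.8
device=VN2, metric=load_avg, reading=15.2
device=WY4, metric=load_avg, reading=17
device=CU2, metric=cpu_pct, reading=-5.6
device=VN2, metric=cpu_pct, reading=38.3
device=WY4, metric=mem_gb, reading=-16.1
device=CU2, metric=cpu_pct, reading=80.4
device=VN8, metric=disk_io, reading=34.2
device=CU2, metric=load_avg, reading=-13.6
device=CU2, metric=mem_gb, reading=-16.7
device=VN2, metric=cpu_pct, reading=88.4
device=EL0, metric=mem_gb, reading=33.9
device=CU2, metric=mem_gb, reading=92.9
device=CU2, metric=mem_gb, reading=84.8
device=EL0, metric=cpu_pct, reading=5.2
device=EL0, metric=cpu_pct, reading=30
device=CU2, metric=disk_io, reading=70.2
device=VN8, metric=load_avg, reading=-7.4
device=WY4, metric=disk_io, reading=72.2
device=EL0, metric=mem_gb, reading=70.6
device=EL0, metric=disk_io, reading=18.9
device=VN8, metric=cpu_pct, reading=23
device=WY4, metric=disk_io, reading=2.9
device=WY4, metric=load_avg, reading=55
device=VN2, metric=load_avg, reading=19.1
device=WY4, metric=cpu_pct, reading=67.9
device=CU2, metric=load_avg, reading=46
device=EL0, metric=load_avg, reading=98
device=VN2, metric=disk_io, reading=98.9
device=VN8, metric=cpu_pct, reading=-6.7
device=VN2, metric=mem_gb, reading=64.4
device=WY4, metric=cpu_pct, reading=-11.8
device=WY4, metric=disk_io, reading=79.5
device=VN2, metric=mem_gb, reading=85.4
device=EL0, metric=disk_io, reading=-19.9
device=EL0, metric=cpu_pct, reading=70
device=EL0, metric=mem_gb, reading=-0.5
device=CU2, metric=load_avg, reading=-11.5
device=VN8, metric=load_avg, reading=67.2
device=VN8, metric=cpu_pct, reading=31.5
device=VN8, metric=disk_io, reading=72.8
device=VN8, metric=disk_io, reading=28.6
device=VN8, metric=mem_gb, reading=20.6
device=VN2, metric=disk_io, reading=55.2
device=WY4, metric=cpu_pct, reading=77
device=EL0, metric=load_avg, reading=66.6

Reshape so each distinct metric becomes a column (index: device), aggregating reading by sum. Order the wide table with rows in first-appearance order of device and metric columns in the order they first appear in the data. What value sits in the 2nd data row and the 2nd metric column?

69.3

With rows in first-appearance order of device, row 2 is device=VN8. metric columns in first-appearance order: load_avg, mem_gb, disk_io, cpu_pct; column 2 is mem_gb.
Long rows with device=VN8, metric=mem_gb: 51.8 + -3.1 + 20.6 = 69.3.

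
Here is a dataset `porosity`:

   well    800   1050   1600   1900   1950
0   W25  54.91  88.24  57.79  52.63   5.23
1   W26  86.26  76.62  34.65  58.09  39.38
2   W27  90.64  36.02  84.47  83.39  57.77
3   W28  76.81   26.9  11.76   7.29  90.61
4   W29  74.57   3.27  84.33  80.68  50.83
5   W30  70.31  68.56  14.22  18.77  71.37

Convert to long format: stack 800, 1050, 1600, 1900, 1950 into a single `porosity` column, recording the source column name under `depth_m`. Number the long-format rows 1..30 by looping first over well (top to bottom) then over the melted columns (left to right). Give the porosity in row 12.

30 rows total (6 × 5). Row 12: index ⌊(12-1)/5⌋ = 2 into well → W27; (12-1) mod 5 = 1 into the melted columns → 1050.
So row 12 is (W27, 1050, 36.02); porosity = 36.02.

36.02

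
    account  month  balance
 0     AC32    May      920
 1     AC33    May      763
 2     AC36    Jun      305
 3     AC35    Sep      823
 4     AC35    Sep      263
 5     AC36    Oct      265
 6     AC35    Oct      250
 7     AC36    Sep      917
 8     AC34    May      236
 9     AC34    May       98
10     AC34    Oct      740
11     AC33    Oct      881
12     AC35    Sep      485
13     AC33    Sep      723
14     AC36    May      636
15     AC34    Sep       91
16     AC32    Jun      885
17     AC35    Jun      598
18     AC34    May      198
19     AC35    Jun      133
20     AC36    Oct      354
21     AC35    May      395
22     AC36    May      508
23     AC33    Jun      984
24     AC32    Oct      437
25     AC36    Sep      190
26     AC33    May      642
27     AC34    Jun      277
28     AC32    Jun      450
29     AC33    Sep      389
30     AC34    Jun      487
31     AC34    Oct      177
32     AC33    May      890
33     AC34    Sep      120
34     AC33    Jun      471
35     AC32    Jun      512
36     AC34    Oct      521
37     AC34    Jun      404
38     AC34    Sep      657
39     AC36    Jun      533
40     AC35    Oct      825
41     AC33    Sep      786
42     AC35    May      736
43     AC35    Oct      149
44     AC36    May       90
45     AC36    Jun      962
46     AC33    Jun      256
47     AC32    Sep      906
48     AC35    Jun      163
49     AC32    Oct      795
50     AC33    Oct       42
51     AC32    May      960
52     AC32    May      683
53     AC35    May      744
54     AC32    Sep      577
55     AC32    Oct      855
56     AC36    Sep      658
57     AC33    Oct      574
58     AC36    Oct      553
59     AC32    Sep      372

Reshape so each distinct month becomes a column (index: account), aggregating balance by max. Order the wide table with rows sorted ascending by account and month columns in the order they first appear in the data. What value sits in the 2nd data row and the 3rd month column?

786

With rows sorted ascending by account, row 2 is account=AC33. month columns in first-appearance order: May, Jun, Sep, Oct; column 3 is Sep.
Long rows with account=AC33, month=Sep: max(723, 389, 786) = 786.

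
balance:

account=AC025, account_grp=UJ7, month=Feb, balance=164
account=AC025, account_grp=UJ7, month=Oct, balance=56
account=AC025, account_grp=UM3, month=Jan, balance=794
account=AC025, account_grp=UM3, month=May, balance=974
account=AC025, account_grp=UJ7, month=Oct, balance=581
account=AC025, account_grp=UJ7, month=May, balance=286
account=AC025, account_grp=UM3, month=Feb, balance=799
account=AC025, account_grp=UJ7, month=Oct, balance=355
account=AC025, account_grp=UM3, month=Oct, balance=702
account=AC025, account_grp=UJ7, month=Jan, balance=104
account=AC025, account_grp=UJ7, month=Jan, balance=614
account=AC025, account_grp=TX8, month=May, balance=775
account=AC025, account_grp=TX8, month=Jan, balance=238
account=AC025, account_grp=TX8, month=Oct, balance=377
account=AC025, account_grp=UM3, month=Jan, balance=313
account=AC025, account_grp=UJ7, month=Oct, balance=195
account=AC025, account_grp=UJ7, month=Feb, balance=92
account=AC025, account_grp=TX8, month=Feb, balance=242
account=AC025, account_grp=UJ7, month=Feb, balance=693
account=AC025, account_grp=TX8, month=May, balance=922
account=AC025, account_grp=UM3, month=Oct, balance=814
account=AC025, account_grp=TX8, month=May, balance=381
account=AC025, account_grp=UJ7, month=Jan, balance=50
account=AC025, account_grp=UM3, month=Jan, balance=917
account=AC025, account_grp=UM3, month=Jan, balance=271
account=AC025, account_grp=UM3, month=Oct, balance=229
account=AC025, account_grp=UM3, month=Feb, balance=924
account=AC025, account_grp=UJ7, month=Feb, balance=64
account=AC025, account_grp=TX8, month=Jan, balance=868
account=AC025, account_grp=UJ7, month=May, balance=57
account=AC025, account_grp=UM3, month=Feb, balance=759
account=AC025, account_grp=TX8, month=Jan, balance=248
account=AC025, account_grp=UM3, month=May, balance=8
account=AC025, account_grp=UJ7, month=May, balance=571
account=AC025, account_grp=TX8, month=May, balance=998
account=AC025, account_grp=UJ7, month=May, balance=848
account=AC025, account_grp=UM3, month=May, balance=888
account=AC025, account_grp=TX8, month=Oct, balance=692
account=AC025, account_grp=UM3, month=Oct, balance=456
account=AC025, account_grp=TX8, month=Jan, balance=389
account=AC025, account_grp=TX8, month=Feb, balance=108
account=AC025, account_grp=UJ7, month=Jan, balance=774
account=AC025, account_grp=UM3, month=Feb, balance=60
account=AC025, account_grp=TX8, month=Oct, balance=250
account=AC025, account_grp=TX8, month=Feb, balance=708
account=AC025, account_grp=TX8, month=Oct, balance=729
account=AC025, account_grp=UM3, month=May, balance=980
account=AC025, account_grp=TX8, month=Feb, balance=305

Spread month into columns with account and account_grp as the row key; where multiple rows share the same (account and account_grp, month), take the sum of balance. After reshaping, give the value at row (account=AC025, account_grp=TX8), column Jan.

Rows with account=AC025, account_grp=TX8 and month=Jan: balance values are 238, 868, 248, 389.
238 + 868 + 248 + 389 = 1743.

1743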